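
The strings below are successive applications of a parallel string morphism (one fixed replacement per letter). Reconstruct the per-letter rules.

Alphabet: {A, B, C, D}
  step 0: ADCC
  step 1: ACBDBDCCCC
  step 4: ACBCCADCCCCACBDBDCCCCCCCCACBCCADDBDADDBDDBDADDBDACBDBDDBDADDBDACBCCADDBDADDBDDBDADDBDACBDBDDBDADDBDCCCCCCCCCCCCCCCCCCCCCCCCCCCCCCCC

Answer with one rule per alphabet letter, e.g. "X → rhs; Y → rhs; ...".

A->ACB, B->AD, C->CC, D->DBD

  step 0 ⇒ step 1: ADCC ⇒ ACB·DBD·CC·CC
    A ↦ ACB
    C ↦ CC
    D ↦ DBD
    B ↦ AD  (constrained at step 1)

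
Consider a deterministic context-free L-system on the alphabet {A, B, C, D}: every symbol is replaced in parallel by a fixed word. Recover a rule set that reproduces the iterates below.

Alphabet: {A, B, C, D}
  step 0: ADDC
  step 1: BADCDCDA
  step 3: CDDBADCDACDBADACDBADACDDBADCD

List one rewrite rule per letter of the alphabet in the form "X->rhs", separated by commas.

A->BAD, B->D, C->A, D->CD

  step 0 ⇒ step 1: ADDC ⇒ BAD·CD·CD·A
    A ↦ BAD
    C ↦ A
    D ↦ CD
    B ↦ D  (constrained at step 1)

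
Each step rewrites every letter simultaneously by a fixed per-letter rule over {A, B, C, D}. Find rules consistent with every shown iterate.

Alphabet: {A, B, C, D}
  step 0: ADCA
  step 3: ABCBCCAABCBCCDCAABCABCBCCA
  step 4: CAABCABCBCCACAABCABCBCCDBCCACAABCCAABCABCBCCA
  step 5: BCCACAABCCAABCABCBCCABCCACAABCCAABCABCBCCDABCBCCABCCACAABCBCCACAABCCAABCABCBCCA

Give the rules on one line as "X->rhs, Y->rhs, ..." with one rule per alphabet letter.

A->CA, B->A, C->BC, D->CD

  step 4 ⇒ step 5: CAABCABCBCCACAABCABCBCCDBCCACAABCCAABCABCBCCA ⇒ BC·CA·CA·A·BC·CA·A·BC·A·BC·BC·CA·BC·CA·CA·A·BC·CA·A·BC·A·BC·BC·CD·A·BC·BC·CA·BC·CA·CA·A·BC·BC·CA·CA·A·BC·CA·A·BC·A·BC·BC·CA
    A ↦ CA
    B ↦ A
    C ↦ BC
    D ↦ CD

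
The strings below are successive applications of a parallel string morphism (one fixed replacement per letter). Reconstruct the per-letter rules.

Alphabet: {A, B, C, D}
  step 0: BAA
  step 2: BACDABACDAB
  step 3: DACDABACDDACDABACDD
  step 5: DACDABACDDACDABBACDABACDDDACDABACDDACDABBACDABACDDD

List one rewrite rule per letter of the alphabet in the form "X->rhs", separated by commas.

A->ACD, B->D, C->A, D->B

  step 2 ⇒ step 3: BACDABACDAB ⇒ D·ACD·A·B·ACD·D·ACD·A·B·ACD·D
    A ↦ ACD
    B ↦ D
    C ↦ A
    D ↦ B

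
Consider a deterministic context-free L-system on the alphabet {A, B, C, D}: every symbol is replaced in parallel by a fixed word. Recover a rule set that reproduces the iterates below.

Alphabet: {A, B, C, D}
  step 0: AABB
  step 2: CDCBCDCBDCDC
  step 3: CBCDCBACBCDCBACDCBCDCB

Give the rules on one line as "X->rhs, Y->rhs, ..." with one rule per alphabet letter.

A->DC, B->A, C->CB, D->CD

  step 2 ⇒ step 3: CDCBCDCBDCDC ⇒ CB·CD·CB·A·CB·CD·CB·A·CD·CB·CD·CB
    B ↦ A
    C ↦ CB
    D ↦ CD
    A ↦ DC  (constrained at step 0)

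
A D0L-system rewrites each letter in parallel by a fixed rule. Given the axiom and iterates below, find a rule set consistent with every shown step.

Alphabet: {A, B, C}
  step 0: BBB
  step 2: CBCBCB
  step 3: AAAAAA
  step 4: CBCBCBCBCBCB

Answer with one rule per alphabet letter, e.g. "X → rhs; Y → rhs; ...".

  step 3 ⇒ step 4: AAAAAA ⇒ CB·CB·CB·CB·CB·CB
    A ↦ CB
  step 2 ⇒ step 3: CBCBCB ⇒ A·A·A·A·A·A
    B ↦ A
  step 2 ⇒ step 3: CBCBCB ⇒ A·A·A·A·A·A
    C ↦ A

A->CB, B->A, C->A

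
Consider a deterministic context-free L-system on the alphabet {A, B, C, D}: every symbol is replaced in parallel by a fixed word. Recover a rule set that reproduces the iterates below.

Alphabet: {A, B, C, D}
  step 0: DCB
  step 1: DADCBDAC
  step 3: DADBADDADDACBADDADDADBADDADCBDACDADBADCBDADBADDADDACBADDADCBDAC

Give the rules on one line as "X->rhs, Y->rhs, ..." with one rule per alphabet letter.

A->BAD, B->DAC, C->CB, D->DAD

  step 0 ⇒ step 1: DCB ⇒ DAD·CB·DAC
    B ↦ DAC
    C ↦ CB
    D ↦ DAD
    A ↦ BAD  (constrained at step 1)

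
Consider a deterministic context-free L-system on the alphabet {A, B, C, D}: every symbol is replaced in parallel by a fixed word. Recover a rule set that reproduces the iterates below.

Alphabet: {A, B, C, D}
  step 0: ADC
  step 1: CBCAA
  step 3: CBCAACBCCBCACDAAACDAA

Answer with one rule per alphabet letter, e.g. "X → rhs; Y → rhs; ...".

A->CBC, B->CDA, C->A, D->A

  step 0 ⇒ step 1: ADC ⇒ CBC·A·A
    A ↦ CBC
    C ↦ A
    D ↦ A
    B ↦ CDA  (constrained at step 1)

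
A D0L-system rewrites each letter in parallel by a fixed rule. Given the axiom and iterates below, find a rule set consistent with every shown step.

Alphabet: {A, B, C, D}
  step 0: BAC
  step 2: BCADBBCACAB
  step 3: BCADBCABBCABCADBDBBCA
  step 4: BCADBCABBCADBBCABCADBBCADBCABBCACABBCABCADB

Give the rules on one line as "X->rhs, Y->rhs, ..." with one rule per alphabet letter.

A->B, B->BCA, C->D, D->CAB

  step 3 ⇒ step 4: BCADBCABBCABCADBDBBCA ⇒ BCA·D·B·CAB·BCA·D·B·BCA·BCA·D·B·BCA·D·B·CAB·BCA·CAB·BCA·BCA·D·B
    A ↦ B
    B ↦ BCA
    C ↦ D
    D ↦ CAB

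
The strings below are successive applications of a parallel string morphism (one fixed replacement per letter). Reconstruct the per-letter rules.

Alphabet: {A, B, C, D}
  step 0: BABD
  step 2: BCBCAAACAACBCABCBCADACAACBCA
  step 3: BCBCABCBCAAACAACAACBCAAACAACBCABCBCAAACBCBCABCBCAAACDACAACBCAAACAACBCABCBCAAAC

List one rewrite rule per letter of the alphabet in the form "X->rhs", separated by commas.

A->AAC, B->BC, C->BCA, D->DAC

  step 2 ⇒ step 3: BCBCAAACAACBCABCBCADACAACBCA ⇒ BC·BCA·BC·BCA·AAC·AAC·AAC·BCA·AAC·AAC·BCA·BC·BCA·AAC·BC·BCA·BC·BCA·AAC·DAC·AAC·BCA·AAC·AAC·BCA·BC·BCA·AAC
    A ↦ AAC
    B ↦ BC
    C ↦ BCA
    D ↦ DAC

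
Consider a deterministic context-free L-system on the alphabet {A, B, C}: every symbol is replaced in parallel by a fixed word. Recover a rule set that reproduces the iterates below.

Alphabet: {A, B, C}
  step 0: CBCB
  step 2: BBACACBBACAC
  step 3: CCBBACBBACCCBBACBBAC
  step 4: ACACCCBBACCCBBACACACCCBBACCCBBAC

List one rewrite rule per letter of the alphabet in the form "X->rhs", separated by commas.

  step 3 ⇒ step 4: CCBBACBBACCCBBACBBAC ⇒ AC·AC·C·C·BB·AC·C·C·BB·AC·AC·AC·C·C·BB·AC·C·C·BB·AC
    A ↦ BB
    B ↦ C
    C ↦ AC

A->BB, B->C, C->AC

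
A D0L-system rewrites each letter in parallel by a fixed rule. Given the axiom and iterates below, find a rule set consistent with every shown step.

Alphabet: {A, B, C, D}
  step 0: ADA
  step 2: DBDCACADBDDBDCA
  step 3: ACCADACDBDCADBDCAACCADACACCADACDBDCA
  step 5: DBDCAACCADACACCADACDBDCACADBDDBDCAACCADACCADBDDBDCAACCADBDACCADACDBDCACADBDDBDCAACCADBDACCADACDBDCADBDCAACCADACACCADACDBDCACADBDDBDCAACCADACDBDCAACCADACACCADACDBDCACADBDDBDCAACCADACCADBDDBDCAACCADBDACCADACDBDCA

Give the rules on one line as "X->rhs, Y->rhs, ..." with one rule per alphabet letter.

  step 2 ⇒ step 3: DBDCACADBDDBDCA ⇒ AC·CAD·AC·DBD·CA·DBD·CA·AC·CAD·AC·AC·CAD·AC·DBD·CA
    A ↦ CA
    B ↦ CAD
    C ↦ DBD
    D ↦ AC

A->CA, B->CAD, C->DBD, D->AC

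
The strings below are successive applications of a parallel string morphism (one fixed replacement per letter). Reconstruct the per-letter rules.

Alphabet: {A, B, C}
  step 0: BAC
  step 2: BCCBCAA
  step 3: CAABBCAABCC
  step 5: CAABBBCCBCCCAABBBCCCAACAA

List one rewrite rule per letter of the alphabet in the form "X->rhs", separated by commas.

  step 2 ⇒ step 3: BCCBCAA ⇒ CAA·B·B·CAA·B·C·C
    A ↦ C
    B ↦ CAA
    C ↦ B

A->C, B->CAA, C->B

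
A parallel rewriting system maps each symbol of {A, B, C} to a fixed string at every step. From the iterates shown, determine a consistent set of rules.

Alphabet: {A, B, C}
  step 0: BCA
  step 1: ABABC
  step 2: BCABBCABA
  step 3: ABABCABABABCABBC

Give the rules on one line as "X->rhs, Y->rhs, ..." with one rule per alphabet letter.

  step 2 ⇒ step 3: BCABBCABA ⇒ AB·A·BC·AB·AB·A·BC·AB·BC
    A ↦ BC
    B ↦ AB
    C ↦ A

A->BC, B->AB, C->A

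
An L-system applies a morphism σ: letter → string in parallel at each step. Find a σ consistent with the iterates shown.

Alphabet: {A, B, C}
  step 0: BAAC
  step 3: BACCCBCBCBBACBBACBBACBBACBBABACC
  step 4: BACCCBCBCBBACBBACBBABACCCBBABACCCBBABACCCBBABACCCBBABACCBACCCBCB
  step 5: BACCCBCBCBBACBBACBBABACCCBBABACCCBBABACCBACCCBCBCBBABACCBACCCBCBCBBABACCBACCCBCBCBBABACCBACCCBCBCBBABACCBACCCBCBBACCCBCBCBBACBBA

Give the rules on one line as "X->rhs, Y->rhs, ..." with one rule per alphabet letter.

  step 4 ⇒ step 5: BACCCBCBCBBACBBACBBABACCCBBABACCCBBABACCCBBABACCCBBABACCBACCCBCB ⇒ BA·CC·CB·CB·CB·BA·CB·BA·CB·BA·BA·CC·CB·BA·BA·CC·CB·BA·BA·CC·BA·CC·CB·CB·CB·BA·BA·CC·BA·CC·CB·CB·CB·BA·BA·CC·BA·CC·CB·CB·CB·BA·BA·CC·BA·CC·CB·CB·CB·BA·BA·CC·BA·CC·CB·CB·BA·CC·CB·CB·CB·BA·CB·BA
    A ↦ CC
    B ↦ BA
    C ↦ CB

A->CC, B->BA, C->CB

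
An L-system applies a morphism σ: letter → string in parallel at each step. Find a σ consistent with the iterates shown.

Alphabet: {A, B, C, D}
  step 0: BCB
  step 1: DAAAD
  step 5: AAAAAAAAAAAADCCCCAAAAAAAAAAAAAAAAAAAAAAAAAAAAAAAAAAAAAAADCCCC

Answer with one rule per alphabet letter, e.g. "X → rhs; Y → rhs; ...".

A->C, B->D, C->AAA, D->CBA

  step 0 ⇒ step 1: BCB ⇒ D·AAA·D
    B ↦ D
    C ↦ AAA
    A ↦ C  (constrained at step 1)
    D ↦ CBA  (constrained at step 1)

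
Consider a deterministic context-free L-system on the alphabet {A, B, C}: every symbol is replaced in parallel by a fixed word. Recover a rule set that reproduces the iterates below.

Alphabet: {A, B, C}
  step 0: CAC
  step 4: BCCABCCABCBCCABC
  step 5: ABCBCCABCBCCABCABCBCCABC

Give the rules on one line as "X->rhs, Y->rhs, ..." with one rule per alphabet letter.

  step 4 ⇒ step 5: BCCABCCABCBCCABC ⇒ A·BC·BC·C·A·BC·BC·C·A·BC·A·BC·BC·C·A·BC
    A ↦ C
    B ↦ A
    C ↦ BC

A->C, B->A, C->BC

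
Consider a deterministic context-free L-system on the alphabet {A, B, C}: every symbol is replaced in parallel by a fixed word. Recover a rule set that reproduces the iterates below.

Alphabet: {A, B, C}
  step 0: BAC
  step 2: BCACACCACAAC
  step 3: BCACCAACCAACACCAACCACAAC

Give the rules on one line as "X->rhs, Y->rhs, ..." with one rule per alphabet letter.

A->CA, B->BC, C->AC

  step 2 ⇒ step 3: BCACACCACAAC ⇒ BC·AC·CA·AC·CA·AC·AC·CA·AC·CA·CA·AC
    A ↦ CA
    B ↦ BC
    C ↦ AC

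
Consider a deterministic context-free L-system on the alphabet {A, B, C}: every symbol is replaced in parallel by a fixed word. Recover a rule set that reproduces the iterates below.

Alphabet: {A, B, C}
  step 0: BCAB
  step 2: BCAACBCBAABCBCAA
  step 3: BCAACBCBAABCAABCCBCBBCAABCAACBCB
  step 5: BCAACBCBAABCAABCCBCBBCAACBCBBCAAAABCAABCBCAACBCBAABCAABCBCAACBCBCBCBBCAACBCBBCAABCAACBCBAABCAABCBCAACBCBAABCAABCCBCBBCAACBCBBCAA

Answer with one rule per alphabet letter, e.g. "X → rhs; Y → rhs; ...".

A->CB, B->BC, C->AA

  step 2 ⇒ step 3: BCAACBCBAABCBCAA ⇒ BC·AA·CB·CB·AA·BC·AA·BC·CB·CB·BC·AA·BC·AA·CB·CB
    A ↦ CB
    B ↦ BC
    C ↦ AA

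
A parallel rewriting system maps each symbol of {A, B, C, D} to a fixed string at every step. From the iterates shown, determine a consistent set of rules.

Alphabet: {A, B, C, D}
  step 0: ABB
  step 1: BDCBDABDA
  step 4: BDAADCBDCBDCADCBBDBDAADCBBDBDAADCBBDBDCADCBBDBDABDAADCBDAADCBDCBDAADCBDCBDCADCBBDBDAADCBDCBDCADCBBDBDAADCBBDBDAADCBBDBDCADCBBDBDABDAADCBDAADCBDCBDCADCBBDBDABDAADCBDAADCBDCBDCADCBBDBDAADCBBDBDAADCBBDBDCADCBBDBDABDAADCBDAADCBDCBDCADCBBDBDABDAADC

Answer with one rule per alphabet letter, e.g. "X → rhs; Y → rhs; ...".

A->BDC, B->BDA, C->BBD, D->ADC

  step 0 ⇒ step 1: ABB ⇒ BDC·BDA·BDA
    A ↦ BDC
    B ↦ BDA
    C ↦ BBD  (constrained at step 1)
    D ↦ ADC  (constrained at step 1)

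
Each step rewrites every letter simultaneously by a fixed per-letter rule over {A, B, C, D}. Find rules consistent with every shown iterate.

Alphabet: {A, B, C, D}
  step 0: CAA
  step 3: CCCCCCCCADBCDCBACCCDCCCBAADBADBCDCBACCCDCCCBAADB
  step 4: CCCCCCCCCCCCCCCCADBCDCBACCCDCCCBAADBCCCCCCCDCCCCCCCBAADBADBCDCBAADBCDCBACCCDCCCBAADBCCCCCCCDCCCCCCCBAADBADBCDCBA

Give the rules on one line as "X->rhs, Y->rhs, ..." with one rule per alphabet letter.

  step 3 ⇒ step 4: CCCCCCCCADBCDCBACCCDCCCBAADBADBCDCBACCCDCCCBAADB ⇒ CC·CC·CC·CC·CC·CC·CC·CC·ADB·CD·CBA·CC·CD·CC·CBA·ADB·CC·CC·CC·CD·CC·CC·CC·CBA·ADB·ADB·CD·CBA·ADB·CD·CBA·CC·CD·CC·CBA·ADB·CC·CC·CC·CD·CC·CC·CC·CBA·ADB·ADB·CD·CBA
    A ↦ ADB
    B ↦ CBA
    C ↦ CC
    D ↦ CD

A->ADB, B->CBA, C->CC, D->CD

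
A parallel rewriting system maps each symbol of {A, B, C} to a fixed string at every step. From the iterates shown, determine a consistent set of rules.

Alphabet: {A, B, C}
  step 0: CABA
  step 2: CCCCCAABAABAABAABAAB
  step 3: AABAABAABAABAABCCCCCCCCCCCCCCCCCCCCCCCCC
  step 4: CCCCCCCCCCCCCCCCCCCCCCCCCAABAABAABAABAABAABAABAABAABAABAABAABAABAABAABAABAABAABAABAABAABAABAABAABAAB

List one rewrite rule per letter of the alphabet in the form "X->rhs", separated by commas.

A->CC, B->C, C->AAB

  step 3 ⇒ step 4: AABAABAABAABAABCCCCCCCCCCCCCCCCCCCCCCCCC ⇒ CC·CC·C·CC·CC·C·CC·CC·C·CC·CC·C·CC·CC·C·AAB·AAB·AAB·AAB·AAB·AAB·AAB·AAB·AAB·AAB·AAB·AAB·AAB·AAB·AAB·AAB·AAB·AAB·AAB·AAB·AAB·AAB·AAB·AAB·AAB
    A ↦ CC
    B ↦ C
    C ↦ AAB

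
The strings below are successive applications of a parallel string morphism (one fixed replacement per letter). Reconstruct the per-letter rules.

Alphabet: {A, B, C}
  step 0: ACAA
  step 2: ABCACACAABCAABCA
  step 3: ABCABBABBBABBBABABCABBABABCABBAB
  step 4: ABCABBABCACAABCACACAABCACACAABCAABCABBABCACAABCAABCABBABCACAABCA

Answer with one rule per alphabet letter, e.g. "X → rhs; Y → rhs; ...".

A->AB, B->CA, C->BB

  step 3 ⇒ step 4: ABCABBABBBABBBABABCABBABABCABBAB ⇒ AB·CA·BB·AB·CA·CA·AB·CA·CA·CA·AB·CA·CA·CA·AB·CA·AB·CA·BB·AB·CA·CA·AB·CA·AB·CA·BB·AB·CA·CA·AB·CA
    A ↦ AB
    B ↦ CA
    C ↦ BB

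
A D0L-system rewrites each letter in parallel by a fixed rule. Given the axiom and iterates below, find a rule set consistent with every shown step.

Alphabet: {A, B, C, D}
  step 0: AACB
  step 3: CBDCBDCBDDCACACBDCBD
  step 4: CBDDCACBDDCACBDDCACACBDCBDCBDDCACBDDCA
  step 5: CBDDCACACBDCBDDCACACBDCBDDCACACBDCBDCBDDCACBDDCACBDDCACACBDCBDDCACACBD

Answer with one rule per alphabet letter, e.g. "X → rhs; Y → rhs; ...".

  step 4 ⇒ step 5: CBDDCACBDDCACBDDCACACBDCBDCBDDCACBDDCA ⇒ CB·DD·CA·CA·CB·D·CB·DD·CA·CA·CB·D·CB·DD·CA·CA·CB·D·CB·D·CB·DD·CA·CB·DD·CA·CB·DD·CA·CA·CB·D·CB·DD·CA·CA·CB·D
    A ↦ D
    B ↦ DD
    C ↦ CB
    D ↦ CA

A->D, B->DD, C->CB, D->CA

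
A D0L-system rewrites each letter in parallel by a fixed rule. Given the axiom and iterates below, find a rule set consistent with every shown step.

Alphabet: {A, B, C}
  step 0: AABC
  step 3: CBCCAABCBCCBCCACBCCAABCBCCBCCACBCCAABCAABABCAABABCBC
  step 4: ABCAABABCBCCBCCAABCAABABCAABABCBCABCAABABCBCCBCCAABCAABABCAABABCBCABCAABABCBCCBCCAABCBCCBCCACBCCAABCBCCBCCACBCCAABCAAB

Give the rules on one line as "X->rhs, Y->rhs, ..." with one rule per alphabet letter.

A->CBC, B->CA, C->AB

  step 3 ⇒ step 4: CBCCAABCBCCBCCACBCCAABCBCCBCCACBCCAABCAABABCAABABCBC ⇒ AB·CA·AB·AB·CBC·CBC·CA·AB·CA·AB·AB·CA·AB·AB·CBC·AB·CA·AB·AB·CBC·CBC·CA·AB·CA·AB·AB·CA·AB·AB·CBC·AB·CA·AB·AB·CBC·CBC·CA·AB·CBC·CBC·CA·CBC·CA·AB·CBC·CBC·CA·CBC·CA·AB·CA·AB
    A ↦ CBC
    B ↦ CA
    C ↦ AB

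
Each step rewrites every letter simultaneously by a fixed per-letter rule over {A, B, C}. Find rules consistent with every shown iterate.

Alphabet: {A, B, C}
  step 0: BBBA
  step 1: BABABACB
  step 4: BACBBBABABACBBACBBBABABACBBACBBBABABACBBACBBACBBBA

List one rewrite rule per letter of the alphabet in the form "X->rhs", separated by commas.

A->CB, B->BA, C->B

  step 0 ⇒ step 1: BBBA ⇒ BA·BA·BA·CB
    A ↦ CB
    B ↦ BA
    C ↦ B  (constrained at step 1)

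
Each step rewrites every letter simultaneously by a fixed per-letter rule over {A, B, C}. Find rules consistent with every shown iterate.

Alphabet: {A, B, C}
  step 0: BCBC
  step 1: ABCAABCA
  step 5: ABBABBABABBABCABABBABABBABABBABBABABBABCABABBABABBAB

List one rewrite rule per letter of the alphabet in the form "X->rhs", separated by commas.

  step 0 ⇒ step 1: BCBC ⇒ AB·CA·AB·CA
    B ↦ AB
    C ↦ CA
    A ↦ B  (constrained at step 1)

A->B, B->AB, C->CA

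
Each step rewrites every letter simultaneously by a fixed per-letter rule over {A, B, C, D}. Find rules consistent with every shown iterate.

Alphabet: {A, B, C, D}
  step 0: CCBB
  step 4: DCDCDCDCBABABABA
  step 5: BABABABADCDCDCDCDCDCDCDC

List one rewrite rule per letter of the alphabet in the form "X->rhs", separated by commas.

A->DC, B->DC, C->A, D->B

  step 4 ⇒ step 5: DCDCDCDCBABABABA ⇒ B·A·B·A·B·A·B·A·DC·DC·DC·DC·DC·DC·DC·DC
    A ↦ DC
    B ↦ DC
    C ↦ A
    D ↦ B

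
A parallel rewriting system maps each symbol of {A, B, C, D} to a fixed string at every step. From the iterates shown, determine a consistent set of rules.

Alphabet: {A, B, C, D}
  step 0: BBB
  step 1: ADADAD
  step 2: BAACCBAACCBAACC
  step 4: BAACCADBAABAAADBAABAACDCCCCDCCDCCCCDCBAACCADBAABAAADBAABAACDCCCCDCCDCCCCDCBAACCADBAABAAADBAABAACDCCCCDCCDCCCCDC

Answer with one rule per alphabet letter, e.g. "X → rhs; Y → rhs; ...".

A->BAA, B->AD, C->CDC, D->CC

  step 1 ⇒ step 2: ADADAD ⇒ BAA·CC·BAA·CC·BAA·CC
    A ↦ BAA
    D ↦ CC
  step 0 ⇒ step 1: BBB ⇒ AD·AD·AD
    B ↦ AD
    C ↦ CDC  (constrained at step 2)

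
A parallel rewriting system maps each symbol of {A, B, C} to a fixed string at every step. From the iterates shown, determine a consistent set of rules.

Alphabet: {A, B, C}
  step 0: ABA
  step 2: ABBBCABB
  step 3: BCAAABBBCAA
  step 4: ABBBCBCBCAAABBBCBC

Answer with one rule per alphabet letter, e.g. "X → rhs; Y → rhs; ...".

  step 3 ⇒ step 4: BCAAABBBCAA ⇒ A·BB·BC·BC·BC·A·A·A·BB·BC·BC
    A ↦ BC
    B ↦ A
    C ↦ BB

A->BC, B->A, C->BB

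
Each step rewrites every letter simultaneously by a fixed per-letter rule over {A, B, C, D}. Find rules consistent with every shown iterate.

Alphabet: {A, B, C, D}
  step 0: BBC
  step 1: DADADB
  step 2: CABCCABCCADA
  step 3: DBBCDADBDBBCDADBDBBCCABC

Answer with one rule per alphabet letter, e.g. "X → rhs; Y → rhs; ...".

A->BC, B->DA, C->DB, D->CA

  step 2 ⇒ step 3: CABCCABCCADA ⇒ DB·BC·DA·DB·DB·BC·DA·DB·DB·BC·CA·BC
    A ↦ BC
    B ↦ DA
    C ↦ DB
    D ↦ CA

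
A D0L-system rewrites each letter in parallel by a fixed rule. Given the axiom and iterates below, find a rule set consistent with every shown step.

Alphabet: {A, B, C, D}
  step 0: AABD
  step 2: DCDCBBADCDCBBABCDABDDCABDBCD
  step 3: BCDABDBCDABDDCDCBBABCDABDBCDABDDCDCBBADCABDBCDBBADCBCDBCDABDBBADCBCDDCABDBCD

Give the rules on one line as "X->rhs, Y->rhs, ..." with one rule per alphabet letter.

  step 2 ⇒ step 3: DCDCBBADCDCBBABCDABDDCABDBCD ⇒ BCD·ABD·BCD·ABD·DC·DC·BBA·BCD·ABD·BCD·ABD·DC·DC·BBA·DC·ABD·BCD·BBA·DC·BCD·BCD·ABD·BBA·DC·BCD·DC·ABD·BCD
    A ↦ BBA
    B ↦ DC
    C ↦ ABD
    D ↦ BCD

A->BBA, B->DC, C->ABD, D->BCD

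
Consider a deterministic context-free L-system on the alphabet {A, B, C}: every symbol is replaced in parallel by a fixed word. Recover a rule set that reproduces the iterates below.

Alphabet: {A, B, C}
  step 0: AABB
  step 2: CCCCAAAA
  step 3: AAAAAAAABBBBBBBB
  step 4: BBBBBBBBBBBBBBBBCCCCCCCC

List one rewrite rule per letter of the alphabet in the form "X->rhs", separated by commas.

A->BB, B->C, C->AA

  step 3 ⇒ step 4: AAAAAAAABBBBBBBB ⇒ BB·BB·BB·BB·BB·BB·BB·BB·C·C·C·C·C·C·C·C
    A ↦ BB
    B ↦ C
  step 2 ⇒ step 3: CCCCAAAA ⇒ AA·AA·AA·AA·BB·BB·BB·BB
    C ↦ AA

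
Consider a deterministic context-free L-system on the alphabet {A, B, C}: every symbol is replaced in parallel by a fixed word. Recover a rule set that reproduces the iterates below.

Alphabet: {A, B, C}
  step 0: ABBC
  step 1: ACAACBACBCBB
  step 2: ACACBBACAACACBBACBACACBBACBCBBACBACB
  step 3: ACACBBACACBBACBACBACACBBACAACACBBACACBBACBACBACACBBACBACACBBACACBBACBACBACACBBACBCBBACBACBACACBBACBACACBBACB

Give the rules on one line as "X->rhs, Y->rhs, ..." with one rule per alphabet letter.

A->ACA, B->ACB, C->CBB

  step 2 ⇒ step 3: ACACBBACAACACBBACBACACBBACBCBBACBACB ⇒ ACA·CBB·ACA·CBB·ACB·ACB·ACA·CBB·ACA·ACA·CBB·ACA·CBB·ACB·ACB·ACA·CBB·ACB·ACA·CBB·ACA·CBB·ACB·ACB·ACA·CBB·ACB·CBB·ACB·ACB·ACA·CBB·ACB·ACA·CBB·ACB
    A ↦ ACA
    B ↦ ACB
    C ↦ CBB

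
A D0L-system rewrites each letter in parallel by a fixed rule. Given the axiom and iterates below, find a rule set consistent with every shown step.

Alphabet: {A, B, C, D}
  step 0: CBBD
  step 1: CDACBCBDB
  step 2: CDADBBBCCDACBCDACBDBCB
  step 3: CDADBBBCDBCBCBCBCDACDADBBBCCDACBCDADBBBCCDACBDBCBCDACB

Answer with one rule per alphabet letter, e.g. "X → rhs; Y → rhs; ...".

  step 2 ⇒ step 3: CDADBBBCCDACBCDACBDBCB ⇒ CDA·DB·BBC·DB·CB·CB·CB·CDA·CDA·DB·BBC·CDA·CB·CDA·DB·BBC·CDA·CB·DB·CB·CDA·CB
    A ↦ BBC
    B ↦ CB
    C ↦ CDA
    D ↦ DB

A->BBC, B->CB, C->CDA, D->DB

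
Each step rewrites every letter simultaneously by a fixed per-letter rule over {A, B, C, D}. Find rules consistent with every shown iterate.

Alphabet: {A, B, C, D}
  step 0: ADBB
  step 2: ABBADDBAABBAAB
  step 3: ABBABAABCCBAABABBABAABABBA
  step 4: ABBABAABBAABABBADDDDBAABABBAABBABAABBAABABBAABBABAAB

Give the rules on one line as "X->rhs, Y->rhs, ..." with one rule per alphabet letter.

  step 3 ⇒ step 4: ABBABAABCCBAABABBABAABABBA ⇒ AB·BA·BA·AB·BA·AB·AB·BA·DD·DD·BA·AB·AB·BA·AB·BA·BA·AB·BA·AB·AB·BA·AB·BA·BA·AB
    A ↦ AB
    B ↦ BA
    C ↦ DD
  step 2 ⇒ step 3: ABBADDBAABBAAB ⇒ AB·BA·BA·AB·C·C·BA·AB·AB·BA·BA·AB·AB·BA
    D ↦ C

A->AB, B->BA, C->DD, D->C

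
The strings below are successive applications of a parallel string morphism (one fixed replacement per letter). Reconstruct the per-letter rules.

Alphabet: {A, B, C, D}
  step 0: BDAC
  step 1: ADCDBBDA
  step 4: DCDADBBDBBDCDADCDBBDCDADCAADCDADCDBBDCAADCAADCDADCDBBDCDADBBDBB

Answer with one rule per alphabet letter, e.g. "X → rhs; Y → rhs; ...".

  step 0 ⇒ step 1: BDAC ⇒ A·DC·DBB·DA
    A ↦ DBB
    B ↦ A
    C ↦ DA
    D ↦ DC

A->DBB, B->A, C->DA, D->DC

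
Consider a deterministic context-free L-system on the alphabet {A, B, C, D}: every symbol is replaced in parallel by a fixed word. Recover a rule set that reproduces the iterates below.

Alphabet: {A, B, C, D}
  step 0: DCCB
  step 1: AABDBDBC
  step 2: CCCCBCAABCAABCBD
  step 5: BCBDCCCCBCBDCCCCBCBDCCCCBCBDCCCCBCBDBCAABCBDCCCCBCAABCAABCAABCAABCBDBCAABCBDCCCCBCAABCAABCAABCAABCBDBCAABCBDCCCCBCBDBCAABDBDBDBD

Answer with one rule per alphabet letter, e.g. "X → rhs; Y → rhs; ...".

A->CC, B->BC, C->BD, D->AA

  step 1 ⇒ step 2: AABDBDBC ⇒ CC·CC·BC·AA·BC·AA·BC·BD
    A ↦ CC
    B ↦ BC
    C ↦ BD
    D ↦ AA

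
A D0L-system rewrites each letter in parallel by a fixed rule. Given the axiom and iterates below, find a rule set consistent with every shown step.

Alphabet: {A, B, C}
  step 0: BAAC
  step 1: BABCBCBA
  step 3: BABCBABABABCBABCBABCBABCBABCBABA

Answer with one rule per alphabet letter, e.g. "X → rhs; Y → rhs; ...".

A->BC, B->BA, C->BA

  step 0 ⇒ step 1: BAAC ⇒ BA·BC·BC·BA
    A ↦ BC
    B ↦ BA
    C ↦ BA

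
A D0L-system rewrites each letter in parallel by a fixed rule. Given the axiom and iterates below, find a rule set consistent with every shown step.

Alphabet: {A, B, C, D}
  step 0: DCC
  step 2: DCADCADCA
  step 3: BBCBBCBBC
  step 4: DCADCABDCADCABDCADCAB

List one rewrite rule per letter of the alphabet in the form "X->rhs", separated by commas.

  step 3 ⇒ step 4: BBCBBCBBC ⇒ DCA·DCA·B·DCA·DCA·B·DCA·DCA·B
    B ↦ DCA
    C ↦ B
  step 2 ⇒ step 3: DCADCADCA ⇒ B·B·C·B·B·C·B·B·C
    A ↦ C
  step 2 ⇒ step 3: DCADCADCA ⇒ B·B·C·B·B·C·B·B·C
    D ↦ B

A->C, B->DCA, C->B, D->B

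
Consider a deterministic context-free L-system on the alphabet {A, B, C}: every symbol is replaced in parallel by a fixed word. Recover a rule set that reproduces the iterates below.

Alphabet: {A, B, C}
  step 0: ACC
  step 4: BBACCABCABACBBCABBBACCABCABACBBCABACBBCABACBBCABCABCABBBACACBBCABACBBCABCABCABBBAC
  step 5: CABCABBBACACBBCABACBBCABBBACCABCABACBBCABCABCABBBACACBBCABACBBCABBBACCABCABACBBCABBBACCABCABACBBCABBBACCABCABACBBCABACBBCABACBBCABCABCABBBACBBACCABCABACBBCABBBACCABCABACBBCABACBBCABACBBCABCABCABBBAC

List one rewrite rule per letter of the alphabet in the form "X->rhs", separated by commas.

  step 4 ⇒ step 5: BBACCABCABACBBCABBBACCABCABACBBCABACBBCABACBBCABCABCABBBACACBBCABACBBCABCABCABBBAC ⇒ CAB·CAB·BB·AC·AC·BB·CAB·AC·BB·CAB·BB·AC·CAB·CAB·AC·BB·CAB·CAB·CAB·BB·AC·AC·BB·CAB·AC·BB·CAB·BB·AC·CAB·CAB·AC·BB·CAB·BB·AC·CAB·CAB·AC·BB·CAB·BB·AC·CAB·CAB·AC·BB·CAB·AC·BB·CAB·AC·BB·CAB·CAB·CAB·BB·AC·BB·AC·CAB·CAB·AC·BB·CAB·BB·AC·CAB·CAB·AC·BB·CAB·AC·BB·CAB·AC·BB·CAB·CAB·CAB·BB·AC
    A ↦ BB
    B ↦ CAB
    C ↦ AC

A->BB, B->CAB, C->AC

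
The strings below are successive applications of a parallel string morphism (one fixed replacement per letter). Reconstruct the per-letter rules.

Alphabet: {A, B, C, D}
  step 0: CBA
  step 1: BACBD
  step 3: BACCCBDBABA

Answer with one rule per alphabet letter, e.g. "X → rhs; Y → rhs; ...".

  step 0 ⇒ step 1: CBA ⇒ BA·C·BD
    A ↦ BD
    B ↦ C
    C ↦ BA
    D ↦ C  (constrained at step 1)

A->BD, B->C, C->BA, D->C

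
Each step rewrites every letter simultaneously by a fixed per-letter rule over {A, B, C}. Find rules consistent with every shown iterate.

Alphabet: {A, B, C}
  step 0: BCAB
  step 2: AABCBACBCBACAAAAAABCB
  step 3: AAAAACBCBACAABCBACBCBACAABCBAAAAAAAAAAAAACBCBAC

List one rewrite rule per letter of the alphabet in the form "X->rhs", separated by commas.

A->AA, B->AC, C->BCB

  step 2 ⇒ step 3: AABCBACBCBACAAAAAABCB ⇒ AA·AA·AC·BCB·AC·AA·BCB·AC·BCB·AC·AA·BCB·AA·AA·AA·AA·AA·AA·AC·BCB·AC
    A ↦ AA
    B ↦ AC
    C ↦ BCB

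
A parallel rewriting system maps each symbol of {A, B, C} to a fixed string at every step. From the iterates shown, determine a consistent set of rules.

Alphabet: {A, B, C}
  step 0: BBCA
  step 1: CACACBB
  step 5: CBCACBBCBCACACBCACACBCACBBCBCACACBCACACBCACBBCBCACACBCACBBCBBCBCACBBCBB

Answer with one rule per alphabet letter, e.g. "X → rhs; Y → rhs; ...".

A->B, B->CA, C->CB

  step 0 ⇒ step 1: BBCA ⇒ CA·CA·CB·B
    A ↦ B
    B ↦ CA
    C ↦ CB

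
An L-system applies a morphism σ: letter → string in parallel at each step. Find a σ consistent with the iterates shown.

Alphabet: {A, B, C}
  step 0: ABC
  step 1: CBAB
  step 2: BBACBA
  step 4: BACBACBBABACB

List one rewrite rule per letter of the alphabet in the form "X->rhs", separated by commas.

A->C, B->BA, C->B

  step 1 ⇒ step 2: CBAB ⇒ B·BA·C·BA
    A ↦ C
    B ↦ BA
    C ↦ B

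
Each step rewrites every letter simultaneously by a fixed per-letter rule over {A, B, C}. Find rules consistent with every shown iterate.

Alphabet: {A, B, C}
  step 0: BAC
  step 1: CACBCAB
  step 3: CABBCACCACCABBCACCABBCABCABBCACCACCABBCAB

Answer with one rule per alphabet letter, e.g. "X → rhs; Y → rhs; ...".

A->B, B->CAC, C->CAB

  step 0 ⇒ step 1: BAC ⇒ CAC·B·CAB
    A ↦ B
    B ↦ CAC
    C ↦ CAB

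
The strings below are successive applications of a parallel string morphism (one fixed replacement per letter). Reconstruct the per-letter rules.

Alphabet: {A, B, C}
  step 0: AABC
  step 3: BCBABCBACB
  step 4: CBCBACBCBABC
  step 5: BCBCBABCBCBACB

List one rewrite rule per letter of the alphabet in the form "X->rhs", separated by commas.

A->BA, B->C, C->B

  step 4 ⇒ step 5: CBCBACBCBABC ⇒ B·C·B·C·BA·B·C·B·C·BA·C·B
    A ↦ BA
    B ↦ C
    C ↦ B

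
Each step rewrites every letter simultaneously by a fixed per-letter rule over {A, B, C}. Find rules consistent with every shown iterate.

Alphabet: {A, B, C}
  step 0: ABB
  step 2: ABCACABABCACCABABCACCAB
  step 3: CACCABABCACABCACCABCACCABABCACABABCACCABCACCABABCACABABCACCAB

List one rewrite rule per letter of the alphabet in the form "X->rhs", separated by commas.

A->CAC, B->CAB, C->AB

  step 2 ⇒ step 3: ABCACABABCACCABABCACCAB ⇒ CAC·CAB·AB·CAC·AB·CAC·CAB·CAC·CAB·AB·CAC·AB·AB·CAC·CAB·CAC·CAB·AB·CAC·AB·AB·CAC·CAB
    A ↦ CAC
    B ↦ CAB
    C ↦ AB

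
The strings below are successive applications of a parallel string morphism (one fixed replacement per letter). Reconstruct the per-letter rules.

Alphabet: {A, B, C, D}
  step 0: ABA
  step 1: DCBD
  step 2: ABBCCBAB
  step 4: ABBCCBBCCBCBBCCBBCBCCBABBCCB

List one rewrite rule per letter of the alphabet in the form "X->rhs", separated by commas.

A->D, B->CB, C->BC, D->AB

  step 1 ⇒ step 2: DCBD ⇒ AB·BC·CB·AB
    B ↦ CB
    C ↦ BC
    D ↦ AB
  step 0 ⇒ step 1: ABA ⇒ D·CB·D
    A ↦ D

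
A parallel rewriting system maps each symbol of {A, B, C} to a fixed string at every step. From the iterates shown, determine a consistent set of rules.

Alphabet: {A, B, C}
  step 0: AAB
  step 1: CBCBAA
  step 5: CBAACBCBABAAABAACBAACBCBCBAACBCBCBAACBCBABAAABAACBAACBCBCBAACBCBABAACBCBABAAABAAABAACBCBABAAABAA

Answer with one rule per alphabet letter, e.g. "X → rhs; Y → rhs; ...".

A->CB, B->AA, C->AB

  step 0 ⇒ step 1: AAB ⇒ CB·CB·AA
    A ↦ CB
    B ↦ AA
    C ↦ AB  (constrained at step 1)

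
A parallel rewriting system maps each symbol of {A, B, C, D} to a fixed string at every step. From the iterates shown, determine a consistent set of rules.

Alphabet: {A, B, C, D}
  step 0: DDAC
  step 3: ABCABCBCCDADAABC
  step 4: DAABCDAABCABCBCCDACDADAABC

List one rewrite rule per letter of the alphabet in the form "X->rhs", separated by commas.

A->DA, B->A, C->BC, D->C

  step 3 ⇒ step 4: ABCABCBCCDADAABC ⇒ DA·A·BC·DA·A·BC·A·BC·BC·C·DA·C·DA·DA·A·BC
    A ↦ DA
    B ↦ A
    C ↦ BC
    D ↦ C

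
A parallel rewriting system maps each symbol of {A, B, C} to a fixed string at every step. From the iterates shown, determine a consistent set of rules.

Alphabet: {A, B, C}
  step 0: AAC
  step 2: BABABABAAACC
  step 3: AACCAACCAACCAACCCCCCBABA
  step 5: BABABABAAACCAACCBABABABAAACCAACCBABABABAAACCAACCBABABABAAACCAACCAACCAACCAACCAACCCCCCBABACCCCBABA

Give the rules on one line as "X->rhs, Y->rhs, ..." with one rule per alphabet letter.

  step 2 ⇒ step 3: BABABABAAACC ⇒ AA·CC·AA·CC·AA·CC·AA·CC·CC·CC·BA·BA
    A ↦ CC
    B ↦ AA
    C ↦ BA

A->CC, B->AA, C->BA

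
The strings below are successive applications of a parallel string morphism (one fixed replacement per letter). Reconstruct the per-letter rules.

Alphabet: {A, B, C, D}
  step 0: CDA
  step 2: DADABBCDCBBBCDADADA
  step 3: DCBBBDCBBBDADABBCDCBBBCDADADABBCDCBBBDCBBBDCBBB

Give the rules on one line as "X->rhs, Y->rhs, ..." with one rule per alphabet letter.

  step 2 ⇒ step 3: DADABBCDCBBBCDADADA ⇒ DCB·BB·DCB·BB·DA·DA·BBC·DCB·BBC·DA·DA·DA·BBC·DCB·BB·DCB·BB·DCB·BB
    A ↦ BB
    B ↦ DA
    C ↦ BBC
    D ↦ DCB

A->BB, B->DA, C->BBC, D->DCB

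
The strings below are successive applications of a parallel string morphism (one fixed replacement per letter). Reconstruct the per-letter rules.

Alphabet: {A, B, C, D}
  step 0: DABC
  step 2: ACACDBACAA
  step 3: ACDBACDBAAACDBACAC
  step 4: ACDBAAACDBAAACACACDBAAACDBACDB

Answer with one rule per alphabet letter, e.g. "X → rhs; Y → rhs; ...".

A->AC, B->A, C->DB, D->A

  step 3 ⇒ step 4: ACDBACDBAAACDBACAC ⇒ AC·DB·A·A·AC·DB·A·A·AC·AC·AC·DB·A·A·AC·DB·AC·DB
    A ↦ AC
    B ↦ A
    C ↦ DB
    D ↦ A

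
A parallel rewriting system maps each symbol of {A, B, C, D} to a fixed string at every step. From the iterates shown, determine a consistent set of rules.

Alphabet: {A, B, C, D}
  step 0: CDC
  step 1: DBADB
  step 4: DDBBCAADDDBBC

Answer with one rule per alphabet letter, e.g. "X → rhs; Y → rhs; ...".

  step 0 ⇒ step 1: CDC ⇒ DB·A·DB
    C ↦ DB
    D ↦ A
    A ↦ BC  (constrained at step 1)
    B ↦ D  (constrained at step 1)

A->BC, B->D, C->DB, D->A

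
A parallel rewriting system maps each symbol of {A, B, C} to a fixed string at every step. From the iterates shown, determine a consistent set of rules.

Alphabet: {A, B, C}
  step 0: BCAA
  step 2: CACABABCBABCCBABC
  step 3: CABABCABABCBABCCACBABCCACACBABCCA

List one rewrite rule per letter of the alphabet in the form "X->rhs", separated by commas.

A->BAB, B->C, C->CA

  step 2 ⇒ step 3: CACABABCBABCCBABC ⇒ CA·BAB·CA·BAB·C·BAB·C·CA·C·BAB·C·CA·CA·C·BAB·C·CA
    A ↦ BAB
    B ↦ C
    C ↦ CA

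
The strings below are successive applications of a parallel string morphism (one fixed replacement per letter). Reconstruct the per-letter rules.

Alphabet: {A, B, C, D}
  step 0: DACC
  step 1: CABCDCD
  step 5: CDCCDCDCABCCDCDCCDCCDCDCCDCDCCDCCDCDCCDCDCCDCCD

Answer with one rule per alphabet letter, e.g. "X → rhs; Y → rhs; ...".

  step 0 ⇒ step 1: DACC ⇒ C·AB·CD·CD
    A ↦ AB
    C ↦ CD
    D ↦ C
    B ↦ C  (constrained at step 1)

A->AB, B->C, C->CD, D->C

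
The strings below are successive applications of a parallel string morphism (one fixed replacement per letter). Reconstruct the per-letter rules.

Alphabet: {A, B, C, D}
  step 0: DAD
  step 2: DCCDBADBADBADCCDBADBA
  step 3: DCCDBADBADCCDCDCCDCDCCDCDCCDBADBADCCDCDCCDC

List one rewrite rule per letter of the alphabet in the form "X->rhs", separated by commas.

A->C, B->D, C->DBA, D->DCC

  step 2 ⇒ step 3: DCCDBADBADBADCCDBADBA ⇒ DCC·DBA·DBA·DCC·D·C·DCC·D·C·DCC·D·C·DCC·DBA·DBA·DCC·D·C·DCC·D·C
    A ↦ C
    B ↦ D
    C ↦ DBA
    D ↦ DCC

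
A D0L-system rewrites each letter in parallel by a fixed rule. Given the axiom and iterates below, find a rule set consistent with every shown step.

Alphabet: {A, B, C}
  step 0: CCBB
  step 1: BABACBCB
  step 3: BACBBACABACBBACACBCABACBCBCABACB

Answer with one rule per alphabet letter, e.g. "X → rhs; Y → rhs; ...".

A->CA, B->CB, C->BA

  step 0 ⇒ step 1: CCBB ⇒ BA·BA·CB·CB
    B ↦ CB
    C ↦ BA
    A ↦ CA  (constrained at step 1)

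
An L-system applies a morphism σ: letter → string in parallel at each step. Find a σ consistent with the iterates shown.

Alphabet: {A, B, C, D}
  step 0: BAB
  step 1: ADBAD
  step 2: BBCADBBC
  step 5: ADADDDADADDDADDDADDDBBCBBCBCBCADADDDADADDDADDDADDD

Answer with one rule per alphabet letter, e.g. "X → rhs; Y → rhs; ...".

A->B, B->AD, C->DD, D->BC

  step 1 ⇒ step 2: ADBAD ⇒ B·BC·AD·B·BC
    A ↦ B
    B ↦ AD
    D ↦ BC
    C ↦ DD  (constrained at step 2)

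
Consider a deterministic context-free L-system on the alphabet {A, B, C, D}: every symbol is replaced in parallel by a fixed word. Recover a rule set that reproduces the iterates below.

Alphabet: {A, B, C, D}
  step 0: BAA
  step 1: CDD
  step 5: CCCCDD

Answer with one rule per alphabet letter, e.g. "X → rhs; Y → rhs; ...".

A->D, B->C, C->BB, D->A

  step 0 ⇒ step 1: BAA ⇒ C·D·D
    A ↦ D
    B ↦ C
    C ↦ BB  (constrained at step 1)
    D ↦ A  (constrained at step 1)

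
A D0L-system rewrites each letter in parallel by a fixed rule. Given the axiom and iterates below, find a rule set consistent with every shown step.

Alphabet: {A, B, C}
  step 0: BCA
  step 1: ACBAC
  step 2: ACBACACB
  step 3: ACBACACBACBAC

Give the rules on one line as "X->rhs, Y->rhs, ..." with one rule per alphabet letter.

  step 2 ⇒ step 3: ACBACACB ⇒ AC·B·AC·AC·B·AC·B·AC
    A ↦ AC
    B ↦ AC
    C ↦ B

A->AC, B->AC, C->B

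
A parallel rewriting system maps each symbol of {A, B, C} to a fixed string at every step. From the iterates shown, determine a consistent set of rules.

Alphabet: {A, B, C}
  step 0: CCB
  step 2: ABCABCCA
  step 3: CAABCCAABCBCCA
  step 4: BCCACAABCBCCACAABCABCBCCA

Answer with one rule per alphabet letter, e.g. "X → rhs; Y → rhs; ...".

  step 3 ⇒ step 4: CAABCCAABCBCCA ⇒ BC·CA·CA·A·BC·BC·CA·CA·A·BC·A·BC·BC·CA
    A ↦ CA
    B ↦ A
    C ↦ BC

A->CA, B->A, C->BC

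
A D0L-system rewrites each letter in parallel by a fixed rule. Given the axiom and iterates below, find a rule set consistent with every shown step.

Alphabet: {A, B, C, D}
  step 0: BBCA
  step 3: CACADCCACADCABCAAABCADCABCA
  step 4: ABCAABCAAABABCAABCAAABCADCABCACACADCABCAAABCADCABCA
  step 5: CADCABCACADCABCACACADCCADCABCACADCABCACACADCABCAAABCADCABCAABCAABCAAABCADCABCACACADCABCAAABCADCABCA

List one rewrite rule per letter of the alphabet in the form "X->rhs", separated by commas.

  step 4 ⇒ step 5: ABCAABCAAABABCAABCAAABCADCABCACACADCABCAAABCADCABCA ⇒ CA·DC·AB·CA·CA·DC·AB·CA·CA·CA·DC·CA·DC·AB·CA·CA·DC·AB·CA·CA·CA·DC·AB·CA·A·AB·CA·DC·AB·CA·AB·CA·AB·CA·A·AB·CA·DC·AB·CA·CA·CA·DC·AB·CA·A·AB·CA·DC·AB·CA
    A ↦ CA
    B ↦ DC
    C ↦ AB
    D ↦ A

A->CA, B->DC, C->AB, D->A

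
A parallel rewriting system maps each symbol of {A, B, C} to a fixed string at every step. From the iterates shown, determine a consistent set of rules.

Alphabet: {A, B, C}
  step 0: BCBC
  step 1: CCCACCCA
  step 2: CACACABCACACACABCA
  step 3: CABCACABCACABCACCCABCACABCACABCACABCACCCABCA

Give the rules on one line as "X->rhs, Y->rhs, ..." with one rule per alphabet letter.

A->BCA, B->CC, C->CA

  step 2 ⇒ step 3: CACACABCACACACABCA ⇒ CA·BCA·CA·BCA·CA·BCA·CC·CA·BCA·CA·BCA·CA·BCA·CA·BCA·CC·CA·BCA
    A ↦ BCA
    B ↦ CC
    C ↦ CA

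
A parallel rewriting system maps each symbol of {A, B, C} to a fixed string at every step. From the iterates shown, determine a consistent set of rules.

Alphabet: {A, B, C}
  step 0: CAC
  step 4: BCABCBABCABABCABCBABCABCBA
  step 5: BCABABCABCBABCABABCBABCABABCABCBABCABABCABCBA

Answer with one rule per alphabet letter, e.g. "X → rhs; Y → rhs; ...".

  step 4 ⇒ step 5: BCABCBABCABABCABCBABCABCBA ⇒ BC·A·BA·BC·A·BC·BA·BC·A·BA·BC·BA·BC·A·BA·BC·A·BC·BA·BC·A·BA·BC·A·BC·BA
    A ↦ BA
    B ↦ BC
    C ↦ A

A->BA, B->BC, C->A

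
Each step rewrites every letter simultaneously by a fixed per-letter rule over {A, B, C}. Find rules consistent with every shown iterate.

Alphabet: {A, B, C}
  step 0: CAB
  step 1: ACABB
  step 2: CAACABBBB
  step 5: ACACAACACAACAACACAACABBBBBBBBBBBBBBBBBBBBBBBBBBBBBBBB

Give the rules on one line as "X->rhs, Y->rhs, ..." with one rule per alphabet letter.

  step 1 ⇒ step 2: ACABB ⇒ CA·A·CA·BB·BB
    A ↦ CA
    B ↦ BB
    C ↦ A

A->CA, B->BB, C->A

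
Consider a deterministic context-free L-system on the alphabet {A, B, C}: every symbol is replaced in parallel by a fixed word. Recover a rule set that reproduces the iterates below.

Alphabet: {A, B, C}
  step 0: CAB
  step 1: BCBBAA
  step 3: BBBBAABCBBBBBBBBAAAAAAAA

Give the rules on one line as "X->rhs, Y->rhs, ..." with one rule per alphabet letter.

A->BB, B->AA, C->BC

  step 0 ⇒ step 1: CAB ⇒ BC·BB·AA
    A ↦ BB
    B ↦ AA
    C ↦ BC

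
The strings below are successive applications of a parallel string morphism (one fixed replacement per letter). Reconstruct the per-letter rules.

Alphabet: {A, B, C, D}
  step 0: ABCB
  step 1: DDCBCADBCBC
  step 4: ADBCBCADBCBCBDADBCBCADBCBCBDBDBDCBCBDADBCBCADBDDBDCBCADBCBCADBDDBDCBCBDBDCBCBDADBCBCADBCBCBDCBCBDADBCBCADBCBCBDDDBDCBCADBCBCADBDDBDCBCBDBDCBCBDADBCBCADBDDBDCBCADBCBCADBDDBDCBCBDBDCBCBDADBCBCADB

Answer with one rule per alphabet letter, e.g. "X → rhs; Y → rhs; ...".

A->DD, B->CBC, C->ADB, D->BD

  step 0 ⇒ step 1: ABCB ⇒ DD·CBC·ADB·CBC
    A ↦ DD
    B ↦ CBC
    C ↦ ADB
    D ↦ BD  (constrained at step 1)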